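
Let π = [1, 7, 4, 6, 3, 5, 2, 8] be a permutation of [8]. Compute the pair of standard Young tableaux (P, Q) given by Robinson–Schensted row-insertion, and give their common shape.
P = [1, 2, 5, 8] / [3, 6] / [4] / [7];  Q = [1, 2, 4, 8] / [3, 6] / [5] / [7];  common shape = (4, 2, 1, 1)

Row-insert the values π_1, π_2, … into P one at a time, bumping the leftmost entry strictly greater than the inserted value down to the next row. The recording tableau Q records, in position (i, j), the step at which that cell was added to P.
  Insert 1 (step 1): P = [1];  Q = [1]
  Insert 7 (step 2): P = [1, 7];  Q = [1, 2]
  Insert 4 (step 3): P = [1, 4] / [7];  Q = [1, 2] / [3]
  Insert 6 (step 4): P = [1, 4, 6] / [7];  Q = [1, 2, 4] / [3]
  Insert 3 (step 5): P = [1, 3, 6] / [4] / [7];  Q = [1, 2, 4] / [3] / [5]
  Insert 5 (step 6): P = [1, 3, 5] / [4, 6] / [7];  Q = [1, 2, 4] / [3, 6] / [5]
  Insert 2 (step 7): P = [1, 2, 5] / [3, 6] / [4] / [7];  Q = [1, 2, 4] / [3, 6] / [5] / [7]
  Insert 8 (step 8): P = [1, 2, 5, 8] / [3, 6] / [4] / [7];  Q = [1, 2, 4, 8] / [3, 6] / [5] / [7]
Final shape: (4, 2, 1, 1).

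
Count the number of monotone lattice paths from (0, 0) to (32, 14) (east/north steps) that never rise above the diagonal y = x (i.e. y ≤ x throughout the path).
Number of paths = 138111313215

By the reflection principle (André's argument), the number of monotone paths to (32, 14) with n ≤ m that never go above y = x is C(46, 32) − C(46, 33) = 239877544005 − 101766230790 = 138111313215.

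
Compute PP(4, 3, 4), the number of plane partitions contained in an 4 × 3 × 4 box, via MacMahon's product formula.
PP(4, 3, 4) = 24696

Evaluate the triple product over i = 1..4, j = 1..3, k = 1..4. The factors are (2/1) · (3/2) · (4/3) · (5/4) · (3/2) · (4/3) · (5/4) · (6/5) · … (48 factors total). The numerators and denominators telescope so the product is an integer; carrying out the multiplication exactly gives PP(4, 3, 4) = 24696.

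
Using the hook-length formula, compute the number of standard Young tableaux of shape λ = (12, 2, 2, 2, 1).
# SYT of shape (12, 2, 2, 2, 1) = 415701

Hook-length formula: f^λ = n! / Π hook(c), product over all cells c of the Young diagram. For λ = (12, 2, 2, 2, 1), n = 19 boxes. Hook lengths by row (left-to-right, top-to-bottom): [16, 14, 10, 9, 8, 7, 6, 5, 4, 3, 2, 1]; [5, 3]; [4, 2]; [3, 1]; [1]. Product of hooks = 292626432000. So f^λ = 19! / 292626432000 = 121645100408832000 / 292626432000 = 415701.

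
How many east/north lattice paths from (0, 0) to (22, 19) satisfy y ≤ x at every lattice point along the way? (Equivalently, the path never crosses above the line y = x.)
Number of paths = 42550029600

By the reflection principle (André's argument), the number of monotone paths to (22, 19) with n ≤ m that never go above y = x is C(41, 22) − C(41, 23) = 244662670200 − 202112640600 = 42550029600.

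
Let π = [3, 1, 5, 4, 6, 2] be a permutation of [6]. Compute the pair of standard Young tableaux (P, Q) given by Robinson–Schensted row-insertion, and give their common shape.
P = [1, 2, 6] / [3, 4] / [5];  Q = [1, 3, 5] / [2, 4] / [6];  common shape = (3, 2, 1)

Row-insert the values π_1, π_2, … into P one at a time, bumping the leftmost entry strictly greater than the inserted value down to the next row. The recording tableau Q records, in position (i, j), the step at which that cell was added to P.
  Insert 3 (step 1): P = [3];  Q = [1]
  Insert 1 (step 2): P = [1] / [3];  Q = [1] / [2]
  Insert 5 (step 3): P = [1, 5] / [3];  Q = [1, 3] / [2]
  Insert 4 (step 4): P = [1, 4] / [3, 5];  Q = [1, 3] / [2, 4]
  Insert 6 (step 5): P = [1, 4, 6] / [3, 5];  Q = [1, 3, 5] / [2, 4]
  Insert 2 (step 6): P = [1, 2, 6] / [3, 4] / [5];  Q = [1, 3, 5] / [2, 4] / [6]
Final shape: (3, 2, 1).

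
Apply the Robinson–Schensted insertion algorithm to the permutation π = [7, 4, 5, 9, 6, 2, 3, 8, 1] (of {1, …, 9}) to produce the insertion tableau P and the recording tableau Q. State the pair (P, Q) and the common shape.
P = [1, 3, 6, 8] / [2, 5] / [4, 9] / [7];  Q = [1, 3, 4, 8] / [2, 5] / [6, 7] / [9];  common shape = (4, 2, 2, 1)

Row-insert the values π_1, π_2, … into P one at a time, bumping the leftmost entry strictly greater than the inserted value down to the next row. The recording tableau Q records, in position (i, j), the step at which that cell was added to P.
  Insert 7 (step 1): P = [7];  Q = [1]
  Insert 4 (step 2): P = [4] / [7];  Q = [1] / [2]
  Insert 5 (step 3): P = [4, 5] / [7];  Q = [1, 3] / [2]
  Insert 9 (step 4): P = [4, 5, 9] / [7];  Q = [1, 3, 4] / [2]
  Insert 6 (step 5): P = [4, 5, 6] / [7, 9];  Q = [1, 3, 4] / [2, 5]
  Insert 2 (step 6): P = [2, 5, 6] / [4, 9] / [7];  Q = [1, 3, 4] / [2, 5] / [6]
  Insert 3 (step 7): P = [2, 3, 6] / [4, 5] / [7, 9];  Q = [1, 3, 4] / [2, 5] / [6, 7]
  Insert 8 (step 8): P = [2, 3, 6, 8] / [4, 5] / [7, 9];  Q = [1, 3, 4, 8] / [2, 5] / [6, 7]
  Insert 1 (step 9): P = [1, 3, 6, 8] / [2, 5] / [4, 9] / [7];  Q = [1, 3, 4, 8] / [2, 5] / [6, 7] / [9]
Final shape: (4, 2, 2, 1).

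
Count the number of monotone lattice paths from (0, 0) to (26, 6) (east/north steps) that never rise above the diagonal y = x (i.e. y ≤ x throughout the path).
Number of paths = 704816

By the reflection principle (André's argument), the number of monotone paths to (26, 6) with n ≤ m that never go above y = x is C(32, 26) − C(32, 27) = 906192 − 201376 = 704816.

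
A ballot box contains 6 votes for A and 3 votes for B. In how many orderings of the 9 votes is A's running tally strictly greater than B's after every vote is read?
Strict-lead orderings = 28

Total orderings of the 9 votes with 6 for A: C(9, 6) = 84. By the Bertrand ballot formula (Cycle Lemma / reflection principle), the number of orderings in which A is strictly ahead of B throughout is (p − q)/(p + q) · C(p + q, p) = (6 − 3)/(6 + 3) · 84 = 28.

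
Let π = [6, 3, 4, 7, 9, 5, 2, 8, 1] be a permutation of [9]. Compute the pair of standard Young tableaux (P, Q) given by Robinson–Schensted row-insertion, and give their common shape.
P = [1, 4, 5, 8] / [2, 7, 9] / [3] / [6];  Q = [1, 3, 4, 5] / [2, 6, 8] / [7] / [9];  common shape = (4, 3, 1, 1)

Row-insert the values π_1, π_2, … into P one at a time, bumping the leftmost entry strictly greater than the inserted value down to the next row. The recording tableau Q records, in position (i, j), the step at which that cell was added to P.
  Insert 6 (step 1): P = [6];  Q = [1]
  Insert 3 (step 2): P = [3] / [6];  Q = [1] / [2]
  Insert 4 (step 3): P = [3, 4] / [6];  Q = [1, 3] / [2]
  Insert 7 (step 4): P = [3, 4, 7] / [6];  Q = [1, 3, 4] / [2]
  Insert 9 (step 5): P = [3, 4, 7, 9] / [6];  Q = [1, 3, 4, 5] / [2]
  Insert 5 (step 6): P = [3, 4, 5, 9] / [6, 7];  Q = [1, 3, 4, 5] / [2, 6]
  Insert 2 (step 7): P = [2, 4, 5, 9] / [3, 7] / [6];  Q = [1, 3, 4, 5] / [2, 6] / [7]
  Insert 8 (step 8): P = [2, 4, 5, 8] / [3, 7, 9] / [6];  Q = [1, 3, 4, 5] / [2, 6, 8] / [7]
  Insert 1 (step 9): P = [1, 4, 5, 8] / [2, 7, 9] / [3] / [6];  Q = [1, 3, 4, 5] / [2, 6, 8] / [7] / [9]
Final shape: (4, 3, 1, 1).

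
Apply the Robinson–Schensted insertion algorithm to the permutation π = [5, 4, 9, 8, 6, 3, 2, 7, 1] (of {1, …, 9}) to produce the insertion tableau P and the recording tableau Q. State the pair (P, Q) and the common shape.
P = [1, 6, 7] / [2, 8] / [3] / [4] / [5] / [9];  Q = [1, 3, 8] / [2, 4] / [5] / [6] / [7] / [9];  common shape = (3, 2, 1, 1, 1, 1)

Row-insert the values π_1, π_2, … into P one at a time, bumping the leftmost entry strictly greater than the inserted value down to the next row. The recording tableau Q records, in position (i, j), the step at which that cell was added to P.
  Insert 5 (step 1): P = [5];  Q = [1]
  Insert 4 (step 2): P = [4] / [5];  Q = [1] / [2]
  Insert 9 (step 3): P = [4, 9] / [5];  Q = [1, 3] / [2]
  Insert 8 (step 4): P = [4, 8] / [5, 9];  Q = [1, 3] / [2, 4]
  Insert 6 (step 5): P = [4, 6] / [5, 8] / [9];  Q = [1, 3] / [2, 4] / [5]
  Insert 3 (step 6): P = [3, 6] / [4, 8] / [5] / [9];  Q = [1, 3] / [2, 4] / [5] / [6]
  Insert 2 (step 7): P = [2, 6] / [3, 8] / [4] / [5] / [9];  Q = [1, 3] / [2, 4] / [5] / [6] / [7]
  Insert 7 (step 8): P = [2, 6, 7] / [3, 8] / [4] / [5] / [9];  Q = [1, 3, 8] / [2, 4] / [5] / [6] / [7]
  Insert 1 (step 9): P = [1, 6, 7] / [2, 8] / [3] / [4] / [5] / [9];  Q = [1, 3, 8] / [2, 4] / [5] / [6] / [7] / [9]
Final shape: (3, 2, 1, 1, 1, 1).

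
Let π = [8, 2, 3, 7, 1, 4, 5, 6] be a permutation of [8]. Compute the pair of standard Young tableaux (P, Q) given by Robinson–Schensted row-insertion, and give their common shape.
P = [1, 3, 4, 5, 6] / [2, 7] / [8];  Q = [1, 3, 4, 7, 8] / [2, 6] / [5];  common shape = (5, 2, 1)

Row-insert the values π_1, π_2, … into P one at a time, bumping the leftmost entry strictly greater than the inserted value down to the next row. The recording tableau Q records, in position (i, j), the step at which that cell was added to P.
  Insert 8 (step 1): P = [8];  Q = [1]
  Insert 2 (step 2): P = [2] / [8];  Q = [1] / [2]
  Insert 3 (step 3): P = [2, 3] / [8];  Q = [1, 3] / [2]
  Insert 7 (step 4): P = [2, 3, 7] / [8];  Q = [1, 3, 4] / [2]
  Insert 1 (step 5): P = [1, 3, 7] / [2] / [8];  Q = [1, 3, 4] / [2] / [5]
  Insert 4 (step 6): P = [1, 3, 4] / [2, 7] / [8];  Q = [1, 3, 4] / [2, 6] / [5]
  Insert 5 (step 7): P = [1, 3, 4, 5] / [2, 7] / [8];  Q = [1, 3, 4, 7] / [2, 6] / [5]
  Insert 6 (step 8): P = [1, 3, 4, 5, 6] / [2, 7] / [8];  Q = [1, 3, 4, 7, 8] / [2, 6] / [5]
Final shape: (5, 2, 1).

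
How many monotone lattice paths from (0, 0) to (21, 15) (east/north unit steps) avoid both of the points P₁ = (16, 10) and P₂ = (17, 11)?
Number of paths = 3469795640

Inclusion–exclusion. Total paths: C(36, 21) = 5567902560. Through P₁: C(26, 16)·C(10, 5) = 1338557220. Through P₂: C(28, 17)·C(8, 4) = 1503192600. Since P₁ is strictly southwest of P₂, a monotone path through both must visit P₁ then P₂; paths through both = C(26, 16)·C(2, 1)·C(8, 4) = 743642900. Avoid both = 5567902560 − 1338557220 − 1503192600 + 743642900 = 3469795640.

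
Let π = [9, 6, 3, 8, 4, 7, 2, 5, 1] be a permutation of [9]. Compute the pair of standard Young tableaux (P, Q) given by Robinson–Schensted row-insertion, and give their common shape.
P = [1, 4, 5] / [2, 7] / [3, 8] / [6] / [9];  Q = [1, 4, 6] / [2, 5] / [3, 8] / [7] / [9];  common shape = (3, 2, 2, 1, 1)

Row-insert the values π_1, π_2, … into P one at a time, bumping the leftmost entry strictly greater than the inserted value down to the next row. The recording tableau Q records, in position (i, j), the step at which that cell was added to P.
  Insert 9 (step 1): P = [9];  Q = [1]
  Insert 6 (step 2): P = [6] / [9];  Q = [1] / [2]
  Insert 3 (step 3): P = [3] / [6] / [9];  Q = [1] / [2] / [3]
  Insert 8 (step 4): P = [3, 8] / [6] / [9];  Q = [1, 4] / [2] / [3]
  Insert 4 (step 5): P = [3, 4] / [6, 8] / [9];  Q = [1, 4] / [2, 5] / [3]
  Insert 7 (step 6): P = [3, 4, 7] / [6, 8] / [9];  Q = [1, 4, 6] / [2, 5] / [3]
  Insert 2 (step 7): P = [2, 4, 7] / [3, 8] / [6] / [9];  Q = [1, 4, 6] / [2, 5] / [3] / [7]
  Insert 5 (step 8): P = [2, 4, 5] / [3, 7] / [6, 8] / [9];  Q = [1, 4, 6] / [2, 5] / [3, 8] / [7]
  Insert 1 (step 9): P = [1, 4, 5] / [2, 7] / [3, 8] / [6] / [9];  Q = [1, 4, 6] / [2, 5] / [3, 8] / [7] / [9]
Final shape: (3, 2, 2, 1, 1).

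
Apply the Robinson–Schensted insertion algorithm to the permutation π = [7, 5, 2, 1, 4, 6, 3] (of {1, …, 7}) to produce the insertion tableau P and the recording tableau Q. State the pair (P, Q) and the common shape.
P = [1, 3, 6] / [2, 4] / [5] / [7];  Q = [1, 5, 6] / [2, 7] / [3] / [4];  common shape = (3, 2, 1, 1)

Row-insert the values π_1, π_2, … into P one at a time, bumping the leftmost entry strictly greater than the inserted value down to the next row. The recording tableau Q records, in position (i, j), the step at which that cell was added to P.
  Insert 7 (step 1): P = [7];  Q = [1]
  Insert 5 (step 2): P = [5] / [7];  Q = [1] / [2]
  Insert 2 (step 3): P = [2] / [5] / [7];  Q = [1] / [2] / [3]
  Insert 1 (step 4): P = [1] / [2] / [5] / [7];  Q = [1] / [2] / [3] / [4]
  Insert 4 (step 5): P = [1, 4] / [2] / [5] / [7];  Q = [1, 5] / [2] / [3] / [4]
  Insert 6 (step 6): P = [1, 4, 6] / [2] / [5] / [7];  Q = [1, 5, 6] / [2] / [3] / [4]
  Insert 3 (step 7): P = [1, 3, 6] / [2, 4] / [5] / [7];  Q = [1, 5, 6] / [2, 7] / [3] / [4]
Final shape: (3, 2, 1, 1).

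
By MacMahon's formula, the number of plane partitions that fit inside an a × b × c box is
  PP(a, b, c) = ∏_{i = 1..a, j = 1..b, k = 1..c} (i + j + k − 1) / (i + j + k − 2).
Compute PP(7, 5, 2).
PP(7, 5, 2) = 169884

Evaluate the triple product over i = 1..7, j = 1..5, k = 1..2. The factors are (2/1) · (3/2) · (3/2) · (4/3) · (4/3) · (5/4) · (5/4) · (6/5) · … (70 factors total). The numerators and denominators telescope so the product is an integer; carrying out the multiplication exactly gives PP(7, 5, 2) = 169884.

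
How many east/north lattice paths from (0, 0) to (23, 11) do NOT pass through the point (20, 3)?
Number of paths = 285805545

Total paths from (0, 0) to (23, 11): C(34, 23) = 286097760. Paths through (20, 3): (paths (0, 0) → (20, 3)) × (paths (20, 3) → (23, 11)) = C(23, 20) · C(11, 3) = 1771 · 165 = 292215. Avoidance count = 286097760 − 292215 = 285805545.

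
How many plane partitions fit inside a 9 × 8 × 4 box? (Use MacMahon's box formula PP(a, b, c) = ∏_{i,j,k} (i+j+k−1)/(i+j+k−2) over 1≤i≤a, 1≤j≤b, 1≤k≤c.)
PP(9, 8, 4) = 151561524301616

Evaluate the triple product over i = 1..9, j = 1..8, k = 1..4. The factors are (2/1) · (3/2) · (4/3) · (5/4) · (3/2) · (4/3) · (5/4) · (6/5) · … (288 factors total). The numerators and denominators telescope so the product is an integer; carrying out the multiplication exactly gives PP(9, 8, 4) = 151561524301616.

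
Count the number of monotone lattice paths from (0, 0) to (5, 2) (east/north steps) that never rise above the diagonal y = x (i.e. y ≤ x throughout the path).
Number of paths = 14

By the reflection principle (André's argument), the number of monotone paths to (5, 2) with n ≤ m that never go above y = x is C(7, 5) − C(7, 6) = 21 − 7 = 14.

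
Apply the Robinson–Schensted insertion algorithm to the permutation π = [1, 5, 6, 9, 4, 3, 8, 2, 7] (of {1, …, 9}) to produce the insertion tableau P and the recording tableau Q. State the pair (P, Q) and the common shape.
P = [1, 2, 6, 7] / [3, 8] / [4, 9] / [5];  Q = [1, 2, 3, 4] / [5, 7] / [6, 9] / [8];  common shape = (4, 2, 2, 1)

Row-insert the values π_1, π_2, … into P one at a time, bumping the leftmost entry strictly greater than the inserted value down to the next row. The recording tableau Q records, in position (i, j), the step at which that cell was added to P.
  Insert 1 (step 1): P = [1];  Q = [1]
  Insert 5 (step 2): P = [1, 5];  Q = [1, 2]
  Insert 6 (step 3): P = [1, 5, 6];  Q = [1, 2, 3]
  Insert 9 (step 4): P = [1, 5, 6, 9];  Q = [1, 2, 3, 4]
  Insert 4 (step 5): P = [1, 4, 6, 9] / [5];  Q = [1, 2, 3, 4] / [5]
  Insert 3 (step 6): P = [1, 3, 6, 9] / [4] / [5];  Q = [1, 2, 3, 4] / [5] / [6]
  Insert 8 (step 7): P = [1, 3, 6, 8] / [4, 9] / [5];  Q = [1, 2, 3, 4] / [5, 7] / [6]
  Insert 2 (step 8): P = [1, 2, 6, 8] / [3, 9] / [4] / [5];  Q = [1, 2, 3, 4] / [5, 7] / [6] / [8]
  Insert 7 (step 9): P = [1, 2, 6, 7] / [3, 8] / [4, 9] / [5];  Q = [1, 2, 3, 4] / [5, 7] / [6, 9] / [8]
Final shape: (4, 2, 2, 1).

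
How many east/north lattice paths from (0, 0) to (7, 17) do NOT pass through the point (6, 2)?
Number of paths = 345656

Total paths from (0, 0) to (7, 17): C(24, 7) = 346104. Paths through (6, 2): (paths (0, 0) → (6, 2)) × (paths (6, 2) → (7, 17)) = C(8, 6) · C(16, 1) = 28 · 16 = 448. Avoidance count = 346104 − 448 = 345656.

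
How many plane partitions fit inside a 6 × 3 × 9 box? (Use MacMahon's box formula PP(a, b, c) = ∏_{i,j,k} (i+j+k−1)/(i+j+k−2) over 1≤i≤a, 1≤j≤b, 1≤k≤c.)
PP(6, 3, 9) = 2530768240

Evaluate the triple product over i = 1..6, j = 1..3, k = 1..9. The factors are (2/1) · (3/2) · (4/3) · (5/4) · (6/5) · (7/6) · (8/7) · (9/8) · … (162 factors total). The numerators and denominators telescope so the product is an integer; carrying out the multiplication exactly gives PP(6, 3, 9) = 2530768240.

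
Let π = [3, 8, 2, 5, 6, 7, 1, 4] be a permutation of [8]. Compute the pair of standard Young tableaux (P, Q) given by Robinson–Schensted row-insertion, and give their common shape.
P = [1, 4, 6, 7] / [2, 5] / [3, 8];  Q = [1, 2, 5, 6] / [3, 4] / [7, 8];  common shape = (4, 2, 2)

Row-insert the values π_1, π_2, … into P one at a time, bumping the leftmost entry strictly greater than the inserted value down to the next row. The recording tableau Q records, in position (i, j), the step at which that cell was added to P.
  Insert 3 (step 1): P = [3];  Q = [1]
  Insert 8 (step 2): P = [3, 8];  Q = [1, 2]
  Insert 2 (step 3): P = [2, 8] / [3];  Q = [1, 2] / [3]
  Insert 5 (step 4): P = [2, 5] / [3, 8];  Q = [1, 2] / [3, 4]
  Insert 6 (step 5): P = [2, 5, 6] / [3, 8];  Q = [1, 2, 5] / [3, 4]
  Insert 7 (step 6): P = [2, 5, 6, 7] / [3, 8];  Q = [1, 2, 5, 6] / [3, 4]
  Insert 1 (step 7): P = [1, 5, 6, 7] / [2, 8] / [3];  Q = [1, 2, 5, 6] / [3, 4] / [7]
  Insert 4 (step 8): P = [1, 4, 6, 7] / [2, 5] / [3, 8];  Q = [1, 2, 5, 6] / [3, 4] / [7, 8]
Final shape: (4, 2, 2).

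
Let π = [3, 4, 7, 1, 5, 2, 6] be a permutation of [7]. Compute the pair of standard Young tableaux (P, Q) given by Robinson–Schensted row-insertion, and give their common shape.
P = [1, 2, 5, 6] / [3, 4] / [7];  Q = [1, 2, 3, 7] / [4, 5] / [6];  common shape = (4, 2, 1)

Row-insert the values π_1, π_2, … into P one at a time, bumping the leftmost entry strictly greater than the inserted value down to the next row. The recording tableau Q records, in position (i, j), the step at which that cell was added to P.
  Insert 3 (step 1): P = [3];  Q = [1]
  Insert 4 (step 2): P = [3, 4];  Q = [1, 2]
  Insert 7 (step 3): P = [3, 4, 7];  Q = [1, 2, 3]
  Insert 1 (step 4): P = [1, 4, 7] / [3];  Q = [1, 2, 3] / [4]
  Insert 5 (step 5): P = [1, 4, 5] / [3, 7];  Q = [1, 2, 3] / [4, 5]
  Insert 2 (step 6): P = [1, 2, 5] / [3, 4] / [7];  Q = [1, 2, 3] / [4, 5] / [6]
  Insert 6 (step 7): P = [1, 2, 5, 6] / [3, 4] / [7];  Q = [1, 2, 3, 7] / [4, 5] / [6]
Final shape: (4, 2, 1).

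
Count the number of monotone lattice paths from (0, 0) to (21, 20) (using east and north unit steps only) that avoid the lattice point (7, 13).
Number of paths = 260114911620

Total paths from (0, 0) to (21, 20): C(41, 21) = 269128937220. Paths through (7, 13): (paths (0, 0) → (7, 13)) × (paths (7, 13) → (21, 20)) = C(20, 7) · C(21, 14) = 77520 · 116280 = 9014025600. Avoidance count = 269128937220 − 9014025600 = 260114911620.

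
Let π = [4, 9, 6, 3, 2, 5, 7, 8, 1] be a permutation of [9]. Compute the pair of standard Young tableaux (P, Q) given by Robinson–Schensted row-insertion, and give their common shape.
P = [1, 5, 7, 8] / [2, 6] / [3] / [4] / [9];  Q = [1, 2, 7, 8] / [3, 6] / [4] / [5] / [9];  common shape = (4, 2, 1, 1, 1)

Row-insert the values π_1, π_2, … into P one at a time, bumping the leftmost entry strictly greater than the inserted value down to the next row. The recording tableau Q records, in position (i, j), the step at which that cell was added to P.
  Insert 4 (step 1): P = [4];  Q = [1]
  Insert 9 (step 2): P = [4, 9];  Q = [1, 2]
  Insert 6 (step 3): P = [4, 6] / [9];  Q = [1, 2] / [3]
  Insert 3 (step 4): P = [3, 6] / [4] / [9];  Q = [1, 2] / [3] / [4]
  Insert 2 (step 5): P = [2, 6] / [3] / [4] / [9];  Q = [1, 2] / [3] / [4] / [5]
  Insert 5 (step 6): P = [2, 5] / [3, 6] / [4] / [9];  Q = [1, 2] / [3, 6] / [4] / [5]
  Insert 7 (step 7): P = [2, 5, 7] / [3, 6] / [4] / [9];  Q = [1, 2, 7] / [3, 6] / [4] / [5]
  Insert 8 (step 8): P = [2, 5, 7, 8] / [3, 6] / [4] / [9];  Q = [1, 2, 7, 8] / [3, 6] / [4] / [5]
  Insert 1 (step 9): P = [1, 5, 7, 8] / [2, 6] / [3] / [4] / [9];  Q = [1, 2, 7, 8] / [3, 6] / [4] / [5] / [9]
Final shape: (4, 2, 1, 1, 1).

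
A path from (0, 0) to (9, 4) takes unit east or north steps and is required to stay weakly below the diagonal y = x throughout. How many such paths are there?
Number of paths = 429

By the reflection principle (André's argument), the number of monotone paths to (9, 4) with n ≤ m that never go above y = x is C(13, 9) − C(13, 10) = 715 − 286 = 429.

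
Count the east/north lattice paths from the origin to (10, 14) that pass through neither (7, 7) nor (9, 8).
Number of paths = 1451318

Inclusion–exclusion. Total paths: C(24, 10) = 1961256. Through P₁: C(14, 7)·C(10, 3) = 411840. Through P₂: C(17, 9)·C(7, 1) = 170170. Since P₁ is strictly southwest of P₂, a monotone path through both must visit P₁ then P₂; paths through both = C(14, 7)·C(3, 2)·C(7, 1) = 72072. Avoid both = 1961256 − 411840 − 170170 + 72072 = 1451318.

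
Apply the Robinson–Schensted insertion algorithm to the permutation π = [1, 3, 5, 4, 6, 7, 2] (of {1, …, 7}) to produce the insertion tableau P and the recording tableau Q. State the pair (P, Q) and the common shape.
P = [1, 2, 4, 6, 7] / [3] / [5];  Q = [1, 2, 3, 5, 6] / [4] / [7];  common shape = (5, 1, 1)

Row-insert the values π_1, π_2, … into P one at a time, bumping the leftmost entry strictly greater than the inserted value down to the next row. The recording tableau Q records, in position (i, j), the step at which that cell was added to P.
  Insert 1 (step 1): P = [1];  Q = [1]
  Insert 3 (step 2): P = [1, 3];  Q = [1, 2]
  Insert 5 (step 3): P = [1, 3, 5];  Q = [1, 2, 3]
  Insert 4 (step 4): P = [1, 3, 4] / [5];  Q = [1, 2, 3] / [4]
  Insert 6 (step 5): P = [1, 3, 4, 6] / [5];  Q = [1, 2, 3, 5] / [4]
  Insert 7 (step 6): P = [1, 3, 4, 6, 7] / [5];  Q = [1, 2, 3, 5, 6] / [4]
  Insert 2 (step 7): P = [1, 2, 4, 6, 7] / [3] / [5];  Q = [1, 2, 3, 5, 6] / [4] / [7]
Final shape: (5, 1, 1).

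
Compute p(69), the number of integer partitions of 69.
p(69) = 3554345

Compute p(n) via the recurrence p(n, m) = p(n, m−1) + p(n−m, m), where p(n, m) counts partitions of n with all parts ≤ m and p(n) = p(n, n). The base cases are p(0, m) = 1 and p(n, 0) = 0 for n > 0. Filling the table yields p(69) = 3554345. (Euler's pentagonal recurrence is an alternative.)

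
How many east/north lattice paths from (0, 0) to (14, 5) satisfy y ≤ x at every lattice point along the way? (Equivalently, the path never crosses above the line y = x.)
Number of paths = 7752

By the reflection principle (André's argument), the number of monotone paths to (14, 5) with n ≤ m that never go above y = x is C(19, 14) − C(19, 15) = 11628 − 3876 = 7752.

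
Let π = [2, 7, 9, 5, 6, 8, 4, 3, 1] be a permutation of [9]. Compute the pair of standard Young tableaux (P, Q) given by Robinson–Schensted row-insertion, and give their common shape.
P = [1, 3, 6, 8] / [2, 9] / [4] / [5] / [7];  Q = [1, 2, 3, 6] / [4, 5] / [7] / [8] / [9];  common shape = (4, 2, 1, 1, 1)

Row-insert the values π_1, π_2, … into P one at a time, bumping the leftmost entry strictly greater than the inserted value down to the next row. The recording tableau Q records, in position (i, j), the step at which that cell was added to P.
  Insert 2 (step 1): P = [2];  Q = [1]
  Insert 7 (step 2): P = [2, 7];  Q = [1, 2]
  Insert 9 (step 3): P = [2, 7, 9];  Q = [1, 2, 3]
  Insert 5 (step 4): P = [2, 5, 9] / [7];  Q = [1, 2, 3] / [4]
  Insert 6 (step 5): P = [2, 5, 6] / [7, 9];  Q = [1, 2, 3] / [4, 5]
  Insert 8 (step 6): P = [2, 5, 6, 8] / [7, 9];  Q = [1, 2, 3, 6] / [4, 5]
  Insert 4 (step 7): P = [2, 4, 6, 8] / [5, 9] / [7];  Q = [1, 2, 3, 6] / [4, 5] / [7]
  Insert 3 (step 8): P = [2, 3, 6, 8] / [4, 9] / [5] / [7];  Q = [1, 2, 3, 6] / [4, 5] / [7] / [8]
  Insert 1 (step 9): P = [1, 3, 6, 8] / [2, 9] / [4] / [5] / [7];  Q = [1, 2, 3, 6] / [4, 5] / [7] / [8] / [9]
Final shape: (4, 2, 1, 1, 1).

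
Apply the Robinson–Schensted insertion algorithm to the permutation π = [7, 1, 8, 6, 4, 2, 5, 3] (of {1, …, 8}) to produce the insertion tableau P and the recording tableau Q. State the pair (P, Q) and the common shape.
P = [1, 2, 3] / [4, 5] / [6, 8] / [7];  Q = [1, 3, 7] / [2, 4] / [5, 8] / [6];  common shape = (3, 2, 2, 1)

Row-insert the values π_1, π_2, … into P one at a time, bumping the leftmost entry strictly greater than the inserted value down to the next row. The recording tableau Q records, in position (i, j), the step at which that cell was added to P.
  Insert 7 (step 1): P = [7];  Q = [1]
  Insert 1 (step 2): P = [1] / [7];  Q = [1] / [2]
  Insert 8 (step 3): P = [1, 8] / [7];  Q = [1, 3] / [2]
  Insert 6 (step 4): P = [1, 6] / [7, 8];  Q = [1, 3] / [2, 4]
  Insert 4 (step 5): P = [1, 4] / [6, 8] / [7];  Q = [1, 3] / [2, 4] / [5]
  Insert 2 (step 6): P = [1, 2] / [4, 8] / [6] / [7];  Q = [1, 3] / [2, 4] / [5] / [6]
  Insert 5 (step 7): P = [1, 2, 5] / [4, 8] / [6] / [7];  Q = [1, 3, 7] / [2, 4] / [5] / [6]
  Insert 3 (step 8): P = [1, 2, 3] / [4, 5] / [6, 8] / [7];  Q = [1, 3, 7] / [2, 4] / [5, 8] / [6]
Final shape: (3, 2, 2, 1).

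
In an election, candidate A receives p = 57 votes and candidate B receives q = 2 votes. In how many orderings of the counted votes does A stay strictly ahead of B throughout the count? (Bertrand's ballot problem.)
Strict-lead orderings = 1595

Total orderings of the 59 votes with 57 for A: C(59, 57) = 1711. By the Bertrand ballot formula (Cycle Lemma / reflection principle), the number of orderings in which A is strictly ahead of B throughout is (p − q)/(p + q) · C(p + q, p) = (57 − 2)/(57 + 2) · 1711 = 1595.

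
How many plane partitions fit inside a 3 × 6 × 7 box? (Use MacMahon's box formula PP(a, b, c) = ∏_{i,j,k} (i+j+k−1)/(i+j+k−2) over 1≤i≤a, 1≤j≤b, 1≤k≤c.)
PP(3, 6, 7) = 131589315

Evaluate the triple product over i = 1..3, j = 1..6, k = 1..7. The factors are (2/1) · (3/2) · (4/3) · (5/4) · (6/5) · (7/6) · (8/7) · (3/2) · … (126 factors total). The numerators and denominators telescope so the product is an integer; carrying out the multiplication exactly gives PP(3, 6, 7) = 131589315.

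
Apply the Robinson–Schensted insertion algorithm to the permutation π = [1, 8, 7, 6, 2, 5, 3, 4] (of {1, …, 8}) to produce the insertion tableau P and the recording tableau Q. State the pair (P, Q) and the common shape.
P = [1, 2, 3, 4] / [5] / [6] / [7] / [8];  Q = [1, 2, 6, 8] / [3] / [4] / [5] / [7];  common shape = (4, 1, 1, 1, 1)

Row-insert the values π_1, π_2, … into P one at a time, bumping the leftmost entry strictly greater than the inserted value down to the next row. The recording tableau Q records, in position (i, j), the step at which that cell was added to P.
  Insert 1 (step 1): P = [1];  Q = [1]
  Insert 8 (step 2): P = [1, 8];  Q = [1, 2]
  Insert 7 (step 3): P = [1, 7] / [8];  Q = [1, 2] / [3]
  Insert 6 (step 4): P = [1, 6] / [7] / [8];  Q = [1, 2] / [3] / [4]
  Insert 2 (step 5): P = [1, 2] / [6] / [7] / [8];  Q = [1, 2] / [3] / [4] / [5]
  Insert 5 (step 6): P = [1, 2, 5] / [6] / [7] / [8];  Q = [1, 2, 6] / [3] / [4] / [5]
  Insert 3 (step 7): P = [1, 2, 3] / [5] / [6] / [7] / [8];  Q = [1, 2, 6] / [3] / [4] / [5] / [7]
  Insert 4 (step 8): P = [1, 2, 3, 4] / [5] / [6] / [7] / [8];  Q = [1, 2, 6, 8] / [3] / [4] / [5] / [7]
Final shape: (4, 1, 1, 1, 1).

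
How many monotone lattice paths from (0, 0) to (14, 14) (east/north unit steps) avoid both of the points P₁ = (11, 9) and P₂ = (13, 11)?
Number of paths = 24757304

Inclusion–exclusion. Total paths: C(28, 14) = 40116600. Through P₁: C(20, 11)·C(8, 3) = 9405760. Through P₂: C(24, 13)·C(4, 1) = 9984576. Since P₁ is strictly southwest of P₂, a monotone path through both must visit P₁ then P₂; paths through both = C(20, 11)·C(4, 2)·C(4, 1) = 4031040. Avoid both = 40116600 − 9405760 − 9984576 + 4031040 = 24757304.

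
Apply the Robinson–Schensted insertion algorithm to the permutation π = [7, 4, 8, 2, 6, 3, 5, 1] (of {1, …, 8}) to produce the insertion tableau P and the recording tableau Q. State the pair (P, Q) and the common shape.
P = [1, 3, 5] / [2, 6] / [4, 8] / [7];  Q = [1, 3, 7] / [2, 5] / [4, 6] / [8];  common shape = (3, 2, 2, 1)

Row-insert the values π_1, π_2, … into P one at a time, bumping the leftmost entry strictly greater than the inserted value down to the next row. The recording tableau Q records, in position (i, j), the step at which that cell was added to P.
  Insert 7 (step 1): P = [7];  Q = [1]
  Insert 4 (step 2): P = [4] / [7];  Q = [1] / [2]
  Insert 8 (step 3): P = [4, 8] / [7];  Q = [1, 3] / [2]
  Insert 2 (step 4): P = [2, 8] / [4] / [7];  Q = [1, 3] / [2] / [4]
  Insert 6 (step 5): P = [2, 6] / [4, 8] / [7];  Q = [1, 3] / [2, 5] / [4]
  Insert 3 (step 6): P = [2, 3] / [4, 6] / [7, 8];  Q = [1, 3] / [2, 5] / [4, 6]
  Insert 5 (step 7): P = [2, 3, 5] / [4, 6] / [7, 8];  Q = [1, 3, 7] / [2, 5] / [4, 6]
  Insert 1 (step 8): P = [1, 3, 5] / [2, 6] / [4, 8] / [7];  Q = [1, 3, 7] / [2, 5] / [4, 6] / [8]
Final shape: (3, 2, 2, 1).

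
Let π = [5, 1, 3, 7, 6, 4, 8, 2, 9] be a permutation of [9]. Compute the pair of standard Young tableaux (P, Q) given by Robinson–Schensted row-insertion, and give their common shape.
P = [1, 2, 4, 8, 9] / [3, 6] / [5] / [7];  Q = [1, 3, 4, 7, 9] / [2, 5] / [6] / [8];  common shape = (5, 2, 1, 1)

Row-insert the values π_1, π_2, … into P one at a time, bumping the leftmost entry strictly greater than the inserted value down to the next row. The recording tableau Q records, in position (i, j), the step at which that cell was added to P.
  Insert 5 (step 1): P = [5];  Q = [1]
  Insert 1 (step 2): P = [1] / [5];  Q = [1] / [2]
  Insert 3 (step 3): P = [1, 3] / [5];  Q = [1, 3] / [2]
  Insert 7 (step 4): P = [1, 3, 7] / [5];  Q = [1, 3, 4] / [2]
  Insert 6 (step 5): P = [1, 3, 6] / [5, 7];  Q = [1, 3, 4] / [2, 5]
  Insert 4 (step 6): P = [1, 3, 4] / [5, 6] / [7];  Q = [1, 3, 4] / [2, 5] / [6]
  Insert 8 (step 7): P = [1, 3, 4, 8] / [5, 6] / [7];  Q = [1, 3, 4, 7] / [2, 5] / [6]
  Insert 2 (step 8): P = [1, 2, 4, 8] / [3, 6] / [5] / [7];  Q = [1, 3, 4, 7] / [2, 5] / [6] / [8]
  Insert 9 (step 9): P = [1, 2, 4, 8, 9] / [3, 6] / [5] / [7];  Q = [1, 3, 4, 7, 9] / [2, 5] / [6] / [8]
Final shape: (5, 2, 1, 1).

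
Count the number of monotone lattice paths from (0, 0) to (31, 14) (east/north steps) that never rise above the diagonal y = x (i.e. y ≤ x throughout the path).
Number of paths = 93865125915

By the reflection principle (André's argument), the number of monotone paths to (31, 14) with n ≤ m that never go above y = x is C(45, 31) − C(45, 32) = 166871334960 − 73006209045 = 93865125915.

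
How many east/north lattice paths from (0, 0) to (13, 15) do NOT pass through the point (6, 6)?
Number of paths = 26871600

Total paths from (0, 0) to (13, 15): C(28, 13) = 37442160. Paths through (6, 6): (paths (0, 0) → (6, 6)) × (paths (6, 6) → (13, 15)) = C(12, 6) · C(16, 7) = 924 · 11440 = 10570560. Avoidance count = 37442160 − 10570560 = 26871600.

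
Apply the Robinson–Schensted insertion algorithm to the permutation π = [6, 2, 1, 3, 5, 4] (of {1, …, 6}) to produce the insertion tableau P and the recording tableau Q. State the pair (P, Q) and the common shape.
P = [1, 3, 4] / [2, 5] / [6];  Q = [1, 4, 5] / [2, 6] / [3];  common shape = (3, 2, 1)

Row-insert the values π_1, π_2, … into P one at a time, bumping the leftmost entry strictly greater than the inserted value down to the next row. The recording tableau Q records, in position (i, j), the step at which that cell was added to P.
  Insert 6 (step 1): P = [6];  Q = [1]
  Insert 2 (step 2): P = [2] / [6];  Q = [1] / [2]
  Insert 1 (step 3): P = [1] / [2] / [6];  Q = [1] / [2] / [3]
  Insert 3 (step 4): P = [1, 3] / [2] / [6];  Q = [1, 4] / [2] / [3]
  Insert 5 (step 5): P = [1, 3, 5] / [2] / [6];  Q = [1, 4, 5] / [2] / [3]
  Insert 4 (step 6): P = [1, 3, 4] / [2, 5] / [6];  Q = [1, 4, 5] / [2, 6] / [3]
Final shape: (3, 2, 1).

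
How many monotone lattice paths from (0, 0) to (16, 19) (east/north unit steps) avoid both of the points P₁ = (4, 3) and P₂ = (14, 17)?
Number of paths = 1815936135

Inclusion–exclusion. Total paths: C(35, 16) = 4059928950. Through P₁: C(7, 4)·C(28, 12) = 1064761425. Through P₂: C(31, 14)·C(4, 2) = 1591095150. Since P₁ is strictly southwest of P₂, a monotone path through both must visit P₁ then P₂; paths through both = C(7, 4)·C(24, 10)·C(4, 2) = 411863760. Avoid both = 4059928950 − 1064761425 − 1591095150 + 411863760 = 1815936135.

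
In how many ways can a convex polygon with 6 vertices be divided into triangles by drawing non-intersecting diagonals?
C_4 = 14

These polygon triangulations are counted by the Catalan number C_n = (1/(n + 1)) · C(2n, n). For n = 4: C_4 = (1/5) · C(8, 4) = 70/5 = 14.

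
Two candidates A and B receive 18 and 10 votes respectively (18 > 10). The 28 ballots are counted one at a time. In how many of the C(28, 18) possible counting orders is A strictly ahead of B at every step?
Strict-lead orderings = 3749460

Total orderings of the 28 votes with 18 for A: C(28, 18) = 13123110. By the Bertrand ballot formula (Cycle Lemma / reflection principle), the number of orderings in which A is strictly ahead of B throughout is (p − q)/(p + q) · C(p + q, p) = (18 − 10)/(18 + 10) · 13123110 = 3749460.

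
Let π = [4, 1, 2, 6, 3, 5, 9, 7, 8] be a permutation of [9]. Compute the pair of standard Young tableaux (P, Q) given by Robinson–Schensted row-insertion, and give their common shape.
P = [1, 2, 3, 5, 7, 8] / [4, 6, 9];  Q = [1, 3, 4, 6, 7, 9] / [2, 5, 8];  common shape = (6, 3)

Row-insert the values π_1, π_2, … into P one at a time, bumping the leftmost entry strictly greater than the inserted value down to the next row. The recording tableau Q records, in position (i, j), the step at which that cell was added to P.
  Insert 4 (step 1): P = [4];  Q = [1]
  Insert 1 (step 2): P = [1] / [4];  Q = [1] / [2]
  Insert 2 (step 3): P = [1, 2] / [4];  Q = [1, 3] / [2]
  Insert 6 (step 4): P = [1, 2, 6] / [4];  Q = [1, 3, 4] / [2]
  Insert 3 (step 5): P = [1, 2, 3] / [4, 6];  Q = [1, 3, 4] / [2, 5]
  Insert 5 (step 6): P = [1, 2, 3, 5] / [4, 6];  Q = [1, 3, 4, 6] / [2, 5]
  Insert 9 (step 7): P = [1, 2, 3, 5, 9] / [4, 6];  Q = [1, 3, 4, 6, 7] / [2, 5]
  Insert 7 (step 8): P = [1, 2, 3, 5, 7] / [4, 6, 9];  Q = [1, 3, 4, 6, 7] / [2, 5, 8]
  Insert 8 (step 9): P = [1, 2, 3, 5, 7, 8] / [4, 6, 9];  Q = [1, 3, 4, 6, 7, 9] / [2, 5, 8]
Final shape: (6, 3).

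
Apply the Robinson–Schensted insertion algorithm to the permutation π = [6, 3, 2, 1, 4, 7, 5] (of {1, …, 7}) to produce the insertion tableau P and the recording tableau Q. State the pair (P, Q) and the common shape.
P = [1, 4, 5] / [2, 7] / [3] / [6];  Q = [1, 5, 6] / [2, 7] / [3] / [4];  common shape = (3, 2, 1, 1)

Row-insert the values π_1, π_2, … into P one at a time, bumping the leftmost entry strictly greater than the inserted value down to the next row. The recording tableau Q records, in position (i, j), the step at which that cell was added to P.
  Insert 6 (step 1): P = [6];  Q = [1]
  Insert 3 (step 2): P = [3] / [6];  Q = [1] / [2]
  Insert 2 (step 3): P = [2] / [3] / [6];  Q = [1] / [2] / [3]
  Insert 1 (step 4): P = [1] / [2] / [3] / [6];  Q = [1] / [2] / [3] / [4]
  Insert 4 (step 5): P = [1, 4] / [2] / [3] / [6];  Q = [1, 5] / [2] / [3] / [4]
  Insert 7 (step 6): P = [1, 4, 7] / [2] / [3] / [6];  Q = [1, 5, 6] / [2] / [3] / [4]
  Insert 5 (step 7): P = [1, 4, 5] / [2, 7] / [3] / [6];  Q = [1, 5, 6] / [2, 7] / [3] / [4]
Final shape: (3, 2, 1, 1).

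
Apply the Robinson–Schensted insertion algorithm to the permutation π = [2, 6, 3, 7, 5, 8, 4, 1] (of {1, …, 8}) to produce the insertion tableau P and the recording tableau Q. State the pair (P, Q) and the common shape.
P = [1, 3, 4, 8] / [2, 7] / [5] / [6];  Q = [1, 2, 4, 6] / [3, 5] / [7] / [8];  common shape = (4, 2, 1, 1)

Row-insert the values π_1, π_2, … into P one at a time, bumping the leftmost entry strictly greater than the inserted value down to the next row. The recording tableau Q records, in position (i, j), the step at which that cell was added to P.
  Insert 2 (step 1): P = [2];  Q = [1]
  Insert 6 (step 2): P = [2, 6];  Q = [1, 2]
  Insert 3 (step 3): P = [2, 3] / [6];  Q = [1, 2] / [3]
  Insert 7 (step 4): P = [2, 3, 7] / [6];  Q = [1, 2, 4] / [3]
  Insert 5 (step 5): P = [2, 3, 5] / [6, 7];  Q = [1, 2, 4] / [3, 5]
  Insert 8 (step 6): P = [2, 3, 5, 8] / [6, 7];  Q = [1, 2, 4, 6] / [3, 5]
  Insert 4 (step 7): P = [2, 3, 4, 8] / [5, 7] / [6];  Q = [1, 2, 4, 6] / [3, 5] / [7]
  Insert 1 (step 8): P = [1, 3, 4, 8] / [2, 7] / [5] / [6];  Q = [1, 2, 4, 6] / [3, 5] / [7] / [8]
Final shape: (4, 2, 1, 1).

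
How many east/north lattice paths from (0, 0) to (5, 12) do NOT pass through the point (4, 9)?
Number of paths = 3328

Total paths from (0, 0) to (5, 12): C(17, 5) = 6188. Paths through (4, 9): (paths (0, 0) → (4, 9)) × (paths (4, 9) → (5, 12)) = C(13, 4) · C(4, 1) = 715 · 4 = 2860. Avoidance count = 6188 − 2860 = 3328.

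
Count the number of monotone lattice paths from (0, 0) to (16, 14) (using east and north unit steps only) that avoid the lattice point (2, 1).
Number of paths = 85247775

Total paths from (0, 0) to (16, 14): C(30, 16) = 145422675. Paths through (2, 1): (paths (0, 0) → (2, 1)) × (paths (2, 1) → (16, 14)) = C(3, 2) · C(27, 14) = 3 · 20058300 = 60174900. Avoidance count = 145422675 − 60174900 = 85247775.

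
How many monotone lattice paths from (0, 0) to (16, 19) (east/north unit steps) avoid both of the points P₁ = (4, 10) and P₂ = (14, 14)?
Number of paths = 2944298441

Inclusion–exclusion. Total paths: C(35, 16) = 4059928950. Through P₁: C(14, 4)·C(21, 12) = 294223930. Through P₂: C(28, 14)·C(7, 2) = 842448600. Since P₁ is strictly southwest of P₂, a monotone path through both must visit P₁ then P₂; paths through both = C(14, 4)·C(14, 10)·C(7, 2) = 21042021. Avoid both = 4059928950 − 294223930 − 842448600 + 21042021 = 2944298441.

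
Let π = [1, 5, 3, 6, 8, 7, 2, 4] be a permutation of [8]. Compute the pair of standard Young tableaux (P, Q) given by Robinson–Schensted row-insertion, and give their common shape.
P = [1, 2, 4, 7] / [3, 6] / [5, 8];  Q = [1, 2, 4, 5] / [3, 6] / [7, 8];  common shape = (4, 2, 2)

Row-insert the values π_1, π_2, … into P one at a time, bumping the leftmost entry strictly greater than the inserted value down to the next row. The recording tableau Q records, in position (i, j), the step at which that cell was added to P.
  Insert 1 (step 1): P = [1];  Q = [1]
  Insert 5 (step 2): P = [1, 5];  Q = [1, 2]
  Insert 3 (step 3): P = [1, 3] / [5];  Q = [1, 2] / [3]
  Insert 6 (step 4): P = [1, 3, 6] / [5];  Q = [1, 2, 4] / [3]
  Insert 8 (step 5): P = [1, 3, 6, 8] / [5];  Q = [1, 2, 4, 5] / [3]
  Insert 7 (step 6): P = [1, 3, 6, 7] / [5, 8];  Q = [1, 2, 4, 5] / [3, 6]
  Insert 2 (step 7): P = [1, 2, 6, 7] / [3, 8] / [5];  Q = [1, 2, 4, 5] / [3, 6] / [7]
  Insert 4 (step 8): P = [1, 2, 4, 7] / [3, 6] / [5, 8];  Q = [1, 2, 4, 5] / [3, 6] / [7, 8]
Final shape: (4, 2, 2).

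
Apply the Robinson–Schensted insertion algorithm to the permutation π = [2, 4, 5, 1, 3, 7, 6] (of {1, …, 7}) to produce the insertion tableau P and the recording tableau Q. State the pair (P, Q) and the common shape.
P = [1, 3, 5, 6] / [2, 4, 7];  Q = [1, 2, 3, 6] / [4, 5, 7];  common shape = (4, 3)

Row-insert the values π_1, π_2, … into P one at a time, bumping the leftmost entry strictly greater than the inserted value down to the next row. The recording tableau Q records, in position (i, j), the step at which that cell was added to P.
  Insert 2 (step 1): P = [2];  Q = [1]
  Insert 4 (step 2): P = [2, 4];  Q = [1, 2]
  Insert 5 (step 3): P = [2, 4, 5];  Q = [1, 2, 3]
  Insert 1 (step 4): P = [1, 4, 5] / [2];  Q = [1, 2, 3] / [4]
  Insert 3 (step 5): P = [1, 3, 5] / [2, 4];  Q = [1, 2, 3] / [4, 5]
  Insert 7 (step 6): P = [1, 3, 5, 7] / [2, 4];  Q = [1, 2, 3, 6] / [4, 5]
  Insert 6 (step 7): P = [1, 3, 5, 6] / [2, 4, 7];  Q = [1, 2, 3, 6] / [4, 5, 7]
Final shape: (4, 3).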